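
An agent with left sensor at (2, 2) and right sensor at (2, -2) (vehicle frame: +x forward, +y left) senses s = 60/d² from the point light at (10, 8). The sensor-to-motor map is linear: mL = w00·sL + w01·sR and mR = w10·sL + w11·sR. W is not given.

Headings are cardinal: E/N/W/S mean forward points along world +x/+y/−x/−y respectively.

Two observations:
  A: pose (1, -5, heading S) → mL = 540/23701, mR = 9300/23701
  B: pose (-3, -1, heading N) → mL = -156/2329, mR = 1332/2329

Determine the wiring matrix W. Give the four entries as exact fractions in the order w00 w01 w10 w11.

obs A: pose=(1,-5,S) → sL=30/137, sR=30/173, mL=540/23701, mR=9300/23701
obs B: pose=(-3,-1,N) → sL=30/137, sR=6/17, mL=-156/2329, mR=1332/2329
sensor matrix S = [[30/137, 30/173], [30/137, 6/17]]; det S = 15840/402917
solve [mL_A; mL_B] = S·[w00; w01] and [mR_A; mR_B] = S·[w10; w11]:
  w00 = 1/2, w01 = -1/2, w10 = 1, w11 = 1

1/2 -1/2 1 1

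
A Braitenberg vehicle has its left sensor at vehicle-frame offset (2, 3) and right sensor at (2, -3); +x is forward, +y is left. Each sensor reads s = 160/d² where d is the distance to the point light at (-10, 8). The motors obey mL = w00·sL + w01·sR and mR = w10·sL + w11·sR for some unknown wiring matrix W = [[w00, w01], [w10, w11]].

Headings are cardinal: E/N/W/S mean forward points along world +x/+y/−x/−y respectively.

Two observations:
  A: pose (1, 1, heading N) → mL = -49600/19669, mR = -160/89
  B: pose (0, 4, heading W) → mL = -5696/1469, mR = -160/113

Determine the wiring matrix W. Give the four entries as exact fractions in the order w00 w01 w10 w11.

-1 -1 -1 0

obs A: pose=(1,1,N) → sL=160/89, sR=160/221, mL=-49600/19669, mR=-160/89
obs B: pose=(0,4,W) → sL=160/113, sR=32/13, mL=-5696/1469, mR=-160/113
sensor matrix S = [[160/89, 160/221], [160/113, 32/13]]; det S = 7557120/2222597
solve [mL_A; mL_B] = S·[w00; w01] and [mR_A; mR_B] = S·[w10; w11]:
  w00 = -1, w01 = -1, w10 = -1, w11 = 0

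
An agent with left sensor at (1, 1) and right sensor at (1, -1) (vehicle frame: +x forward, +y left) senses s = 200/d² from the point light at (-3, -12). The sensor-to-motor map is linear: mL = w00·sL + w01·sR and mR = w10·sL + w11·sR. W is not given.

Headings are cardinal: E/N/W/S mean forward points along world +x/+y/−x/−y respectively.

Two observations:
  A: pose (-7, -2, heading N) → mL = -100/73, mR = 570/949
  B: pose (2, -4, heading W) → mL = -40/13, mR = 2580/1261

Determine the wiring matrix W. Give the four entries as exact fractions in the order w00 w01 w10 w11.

obs A: pose=(-7,-2,N) → sL=100/73, sR=20/13, mL=-100/73, mR=570/949
obs B: pose=(2,-4,W) → sL=40/13, sR=200/97, mL=-40/13, mR=2580/1261
sensor matrix S = [[100/73, 20/13], [40/13, 200/97]]; det S = -2284800/1196689
solve [mL_A; mL_B] = S·[w00; w01] and [mR_A; mR_B] = S·[w10; w11]:
  w00 = -1, w01 = 0, w10 = 1, w11 = -1/2

-1 0 1 -1/2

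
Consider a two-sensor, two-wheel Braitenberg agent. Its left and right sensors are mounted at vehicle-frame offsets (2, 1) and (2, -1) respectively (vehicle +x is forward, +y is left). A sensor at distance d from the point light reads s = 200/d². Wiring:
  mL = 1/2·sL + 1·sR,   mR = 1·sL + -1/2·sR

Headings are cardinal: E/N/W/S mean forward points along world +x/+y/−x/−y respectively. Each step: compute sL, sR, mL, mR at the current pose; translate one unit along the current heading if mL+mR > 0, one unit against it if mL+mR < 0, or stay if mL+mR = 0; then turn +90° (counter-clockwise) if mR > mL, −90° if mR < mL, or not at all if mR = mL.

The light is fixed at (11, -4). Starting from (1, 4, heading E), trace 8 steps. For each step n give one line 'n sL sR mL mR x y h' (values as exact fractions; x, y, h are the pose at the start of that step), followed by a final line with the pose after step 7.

0 40/29 200/113 8060/3277 1620/3277 1 4 E
1 2 25/17 42/17 43/34 2 4 S
2 200/157 40/37 9980/5809 4260/5809 2 3 W
3 100/101 100/81 14150/8181 3050/8181 1 3 N
4 40/29 200/113 8060/3277 1620/3277 1 4 E
5 2 25/17 42/17 43/34 2 4 S
6 200/157 40/37 9980/5809 4260/5809 2 3 W
7 100/101 100/81 14150/8181 3050/8181 1 3 N
final 1 4 E

n=0: pose=(1,4,E); sL=40/29, sR=200/113; mL=8060/3277, mR=1620/3277; mL+mR=9680/3277 → advance +1; mR−mL=-6440/3277 → turn -1·90°
n=1: pose=(2,4,S); sL=2, sR=25/17; mL=42/17, mR=43/34; mL+mR=127/34 → advance +1; mR−mL=-41/34 → turn -1·90°
n=2: pose=(2,3,W); sL=200/157, sR=40/37; mL=9980/5809, mR=4260/5809; mL+mR=14240/5809 → advance +1; mR−mL=-5720/5809 → turn -1·90°
n=3: pose=(1,3,N); sL=100/101, sR=100/81; mL=14150/8181, mR=3050/8181; mL+mR=17200/8181 → advance +1; mR−mL=-3700/2727 → turn -1·90°
n=4: pose=(1,4,E); sL=40/29, sR=200/113; mL=8060/3277, mR=1620/3277; mL+mR=9680/3277 → advance +1; mR−mL=-6440/3277 → turn -1·90°
n=5: pose=(2,4,S); sL=2, sR=25/17; mL=42/17, mR=43/34; mL+mR=127/34 → advance +1; mR−mL=-41/34 → turn -1·90°
n=6: pose=(2,3,W); sL=200/157, sR=40/37; mL=9980/5809, mR=4260/5809; mL+mR=14240/5809 → advance +1; mR−mL=-5720/5809 → turn -1·90°
n=7: pose=(1,3,N); sL=100/101, sR=100/81; mL=14150/8181, mR=3050/8181; mL+mR=17200/8181 → advance +1; mR−mL=-3700/2727 → turn -1·90°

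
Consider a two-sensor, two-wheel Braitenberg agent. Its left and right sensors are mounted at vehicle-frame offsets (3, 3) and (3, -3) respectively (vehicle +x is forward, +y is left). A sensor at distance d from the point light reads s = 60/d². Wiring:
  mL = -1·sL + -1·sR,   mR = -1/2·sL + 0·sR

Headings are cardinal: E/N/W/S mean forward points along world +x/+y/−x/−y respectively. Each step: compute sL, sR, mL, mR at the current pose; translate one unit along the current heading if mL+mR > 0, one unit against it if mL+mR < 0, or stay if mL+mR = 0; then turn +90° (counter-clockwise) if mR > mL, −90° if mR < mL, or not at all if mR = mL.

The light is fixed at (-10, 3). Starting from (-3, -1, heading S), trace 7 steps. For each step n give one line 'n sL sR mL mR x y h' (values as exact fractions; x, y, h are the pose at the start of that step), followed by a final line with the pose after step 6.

n=0: pose=(-3,-1,S); sL=60/149, sR=12/13; mL=-2568/1937, mR=-30/149; mL+mR=-2958/1937 → advance -1; mR−mL=2178/1937 → turn +1·90°
n=1: pose=(-3,0,E); sL=3/5, sR=15/34; mL=-177/170, mR=-3/10; mL+mR=-114/85 → advance -1; mR−mL=63/85 → turn +1·90°
n=2: pose=(-4,0,N); sL=20/3, sR=20/27; mL=-200/27, mR=-10/3; mL+mR=-290/27 → advance -1; mR−mL=110/27 → turn +1·90°
n=3: pose=(-4,-1,W); sL=30/29, sR=6; mL=-204/29, mR=-15/29; mL+mR=-219/29 → advance -1; mR−mL=189/29 → turn +1·90°
n=4: pose=(-3,-1,S); sL=60/149, sR=12/13; mL=-2568/1937, mR=-30/149; mL+mR=-2958/1937 → advance -1; mR−mL=2178/1937 → turn +1·90°
n=5: pose=(-3,0,E); sL=3/5, sR=15/34; mL=-177/170, mR=-3/10; mL+mR=-114/85 → advance -1; mR−mL=63/85 → turn +1·90°
n=6: pose=(-4,0,N); sL=20/3, sR=20/27; mL=-200/27, mR=-10/3; mL+mR=-290/27 → advance -1; mR−mL=110/27 → turn +1·90°

0 60/149 12/13 -2568/1937 -30/149 -3 -1 S
1 3/5 15/34 -177/170 -3/10 -3 0 E
2 20/3 20/27 -200/27 -10/3 -4 0 N
3 30/29 6 -204/29 -15/29 -4 -1 W
4 60/149 12/13 -2568/1937 -30/149 -3 -1 S
5 3/5 15/34 -177/170 -3/10 -3 0 E
6 20/3 20/27 -200/27 -10/3 -4 0 N
final -4 -1 W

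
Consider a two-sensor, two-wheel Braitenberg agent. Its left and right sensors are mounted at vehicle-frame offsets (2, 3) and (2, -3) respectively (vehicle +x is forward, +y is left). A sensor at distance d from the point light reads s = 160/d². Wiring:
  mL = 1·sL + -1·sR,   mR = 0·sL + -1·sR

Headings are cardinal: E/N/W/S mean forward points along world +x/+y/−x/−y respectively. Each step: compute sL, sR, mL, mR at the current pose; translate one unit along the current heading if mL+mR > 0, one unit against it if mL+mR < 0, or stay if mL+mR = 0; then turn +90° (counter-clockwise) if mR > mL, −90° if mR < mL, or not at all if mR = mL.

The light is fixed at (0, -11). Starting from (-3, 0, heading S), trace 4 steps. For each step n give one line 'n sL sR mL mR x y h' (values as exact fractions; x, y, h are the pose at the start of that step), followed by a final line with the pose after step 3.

0 160/81 160/117 640/1053 -160/117 -3 0 S
1 80/53 16/25 1152/1325 -16/25 -3 1 W
2 32/49 160/197 -1536/9653 -160/197 -4 1 N
3 4/5 40/17 -132/85 -40/17 -4 0 E
final -5 0 S

n=0: pose=(-3,0,S); sL=160/81, sR=160/117; mL=640/1053, mR=-160/117; mL+mR=-800/1053 → advance -1; mR−mL=-160/81 → turn -1·90°
n=1: pose=(-3,1,W); sL=80/53, sR=16/25; mL=1152/1325, mR=-16/25; mL+mR=304/1325 → advance +1; mR−mL=-80/53 → turn -1·90°
n=2: pose=(-4,1,N); sL=32/49, sR=160/197; mL=-1536/9653, mR=-160/197; mL+mR=-9376/9653 → advance -1; mR−mL=-32/49 → turn -1·90°
n=3: pose=(-4,0,E); sL=4/5, sR=40/17; mL=-132/85, mR=-40/17; mL+mR=-332/85 → advance -1; mR−mL=-4/5 → turn -1·90°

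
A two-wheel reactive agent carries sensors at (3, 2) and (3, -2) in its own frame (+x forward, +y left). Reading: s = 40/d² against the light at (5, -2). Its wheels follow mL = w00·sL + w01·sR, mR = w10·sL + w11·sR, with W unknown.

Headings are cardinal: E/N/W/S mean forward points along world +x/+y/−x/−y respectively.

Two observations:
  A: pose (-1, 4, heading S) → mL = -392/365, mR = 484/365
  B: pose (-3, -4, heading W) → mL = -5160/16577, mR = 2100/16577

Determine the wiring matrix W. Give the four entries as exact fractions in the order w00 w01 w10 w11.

obs A: pose=(-1,4,S) → sL=8/5, sR=40/73, mL=-392/365, mR=484/365
obs B: pose=(-3,-4,W) → sL=40/137, sR=40/121, mL=-5160/16577, mR=2100/16577
sensor matrix S = [[8/5, 40/73], [40/137, 40/121]]; det S = 446464/1210121
solve [mL_A; mL_B] = S·[w00; w01] and [mR_A; mR_B] = S·[w10; w11]:
  w00 = -1/2, w01 = -1/2, w10 = 1, w11 = -1/2

-1/2 -1/2 1 -1/2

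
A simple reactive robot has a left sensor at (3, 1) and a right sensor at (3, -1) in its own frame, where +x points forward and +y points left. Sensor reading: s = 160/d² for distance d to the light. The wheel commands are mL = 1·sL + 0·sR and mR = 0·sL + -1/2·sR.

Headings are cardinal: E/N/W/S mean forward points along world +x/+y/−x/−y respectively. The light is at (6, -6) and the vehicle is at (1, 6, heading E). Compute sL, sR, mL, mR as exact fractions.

160/173 32/25 160/173 -16/25

left sensor world pos  = (4, 7); dL² = 173
right sensor world pos = (4, 5); dR² = 125
sL = 160/173 = 160/173
sR = 160/125 = 32/25
mL = 1·sL + 0·sR = 160/173
mR = 0·sL + -1/2·sR = -16/25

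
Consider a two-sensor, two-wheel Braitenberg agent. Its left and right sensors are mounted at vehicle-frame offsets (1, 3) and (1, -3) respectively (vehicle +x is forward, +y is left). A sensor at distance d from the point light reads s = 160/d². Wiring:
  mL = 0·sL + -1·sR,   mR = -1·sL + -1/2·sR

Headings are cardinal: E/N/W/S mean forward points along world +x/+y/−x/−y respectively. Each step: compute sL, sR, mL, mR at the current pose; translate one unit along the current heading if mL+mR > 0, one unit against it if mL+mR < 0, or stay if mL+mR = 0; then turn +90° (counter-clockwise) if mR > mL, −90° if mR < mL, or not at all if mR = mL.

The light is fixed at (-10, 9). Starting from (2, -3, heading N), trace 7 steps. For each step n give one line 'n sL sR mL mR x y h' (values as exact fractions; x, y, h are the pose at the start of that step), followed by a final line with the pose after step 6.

0 80/101 80/173 -80/173 -17880/17473 2 -3 N
1 160/269 32/85 -32/85 -17904/22865 2 -4 E
2 20/49 8/13 -8/13 -456/637 1 -4 S
3 32/65 160/181 -160/181 -10992/11765 1 -3 W
4 80/101 80/173 -80/173 -17880/17473 2 -3 N
5 160/269 32/85 -32/85 -17904/22865 2 -4 E
6 20/49 8/13 -8/13 -456/637 1 -4 S
final 1 -3 W

n=0: pose=(2,-3,N); sL=80/101, sR=80/173; mL=-80/173, mR=-17880/17473; mL+mR=-25960/17473 → advance -1; mR−mL=-9800/17473 → turn -1·90°
n=1: pose=(2,-4,E); sL=160/269, sR=32/85; mL=-32/85, mR=-17904/22865; mL+mR=-26512/22865 → advance -1; mR−mL=-9296/22865 → turn -1·90°
n=2: pose=(1,-4,S); sL=20/49, sR=8/13; mL=-8/13, mR=-456/637; mL+mR=-848/637 → advance -1; mR−mL=-64/637 → turn -1·90°
n=3: pose=(1,-3,W); sL=32/65, sR=160/181; mL=-160/181, mR=-10992/11765; mL+mR=-21392/11765 → advance -1; mR−mL=-592/11765 → turn -1·90°
n=4: pose=(2,-3,N); sL=80/101, sR=80/173; mL=-80/173, mR=-17880/17473; mL+mR=-25960/17473 → advance -1; mR−mL=-9800/17473 → turn -1·90°
n=5: pose=(2,-4,E); sL=160/269, sR=32/85; mL=-32/85, mR=-17904/22865; mL+mR=-26512/22865 → advance -1; mR−mL=-9296/22865 → turn -1·90°
n=6: pose=(1,-4,S); sL=20/49, sR=8/13; mL=-8/13, mR=-456/637; mL+mR=-848/637 → advance -1; mR−mL=-64/637 → turn -1·90°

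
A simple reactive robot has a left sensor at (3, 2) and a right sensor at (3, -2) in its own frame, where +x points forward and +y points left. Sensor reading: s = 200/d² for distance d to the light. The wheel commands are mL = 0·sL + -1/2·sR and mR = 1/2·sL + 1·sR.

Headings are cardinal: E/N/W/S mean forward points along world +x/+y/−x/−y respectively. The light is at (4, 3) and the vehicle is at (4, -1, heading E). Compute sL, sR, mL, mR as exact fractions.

left sensor world pos  = (7, 1); dL² = 13
right sensor world pos = (7, -3); dR² = 45
sL = 200/13 = 200/13
sR = 200/45 = 40/9
mL = 0·sL + -1/2·sR = -20/9
mR = 1/2·sL + 1·sR = 1420/117

200/13 40/9 -20/9 1420/117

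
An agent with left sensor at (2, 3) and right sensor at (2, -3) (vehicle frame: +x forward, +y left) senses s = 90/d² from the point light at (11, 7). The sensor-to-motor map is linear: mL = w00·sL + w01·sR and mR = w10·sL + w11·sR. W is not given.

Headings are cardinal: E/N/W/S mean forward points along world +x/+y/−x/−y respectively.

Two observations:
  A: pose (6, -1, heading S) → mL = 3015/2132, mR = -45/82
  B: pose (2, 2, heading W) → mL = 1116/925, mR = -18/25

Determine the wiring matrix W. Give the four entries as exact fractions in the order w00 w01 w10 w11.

1 1 0 -1

obs A: pose=(6,-1,S) → sL=45/52, sR=45/82, mL=3015/2132, mR=-45/82
obs B: pose=(2,2,W) → sL=18/37, sR=18/25, mL=1116/925, mR=-18/25
sensor matrix S = [[45/52, 45/82], [18/37, 18/25]]; det S = 70227/197210
solve [mL_A; mL_B] = S·[w00; w01] and [mR_A; mR_B] = S·[w10; w11]:
  w00 = 1, w01 = 1, w10 = 0, w11 = -1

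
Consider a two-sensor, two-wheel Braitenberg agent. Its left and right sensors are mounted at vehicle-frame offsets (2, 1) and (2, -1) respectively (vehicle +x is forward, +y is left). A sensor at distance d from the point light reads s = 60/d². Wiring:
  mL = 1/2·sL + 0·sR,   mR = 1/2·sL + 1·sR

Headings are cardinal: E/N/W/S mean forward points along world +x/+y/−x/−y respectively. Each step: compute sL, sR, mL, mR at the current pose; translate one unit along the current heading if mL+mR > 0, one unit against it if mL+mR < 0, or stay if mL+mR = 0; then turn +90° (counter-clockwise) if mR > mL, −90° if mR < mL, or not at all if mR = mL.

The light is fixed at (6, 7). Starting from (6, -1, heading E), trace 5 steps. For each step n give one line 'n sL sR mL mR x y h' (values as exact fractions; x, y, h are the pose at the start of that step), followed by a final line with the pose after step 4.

0 60/53 12/17 30/53 1146/901 6 -1 E
1 5/3 3/2 5/6 7/3 7 -1 N
2 12/13 60/37 6/13 1002/481 7 0 W
3 30/41 30/41 15/41 45/41 6 0 S
4 60/53 12/17 30/53 1146/901 6 -1 E
final 7 -1 N

n=0: pose=(6,-1,E); sL=60/53, sR=12/17; mL=30/53, mR=1146/901; mL+mR=1656/901 → advance +1; mR−mL=12/17 → turn +1·90°
n=1: pose=(7,-1,N); sL=5/3, sR=3/2; mL=5/6, mR=7/3; mL+mR=19/6 → advance +1; mR−mL=3/2 → turn +1·90°
n=2: pose=(7,0,W); sL=12/13, sR=60/37; mL=6/13, mR=1002/481; mL+mR=1224/481 → advance +1; mR−mL=60/37 → turn +1·90°
n=3: pose=(6,0,S); sL=30/41, sR=30/41; mL=15/41, mR=45/41; mL+mR=60/41 → advance +1; mR−mL=30/41 → turn +1·90°
n=4: pose=(6,-1,E); sL=60/53, sR=12/17; mL=30/53, mR=1146/901; mL+mR=1656/901 → advance +1; mR−mL=12/17 → turn +1·90°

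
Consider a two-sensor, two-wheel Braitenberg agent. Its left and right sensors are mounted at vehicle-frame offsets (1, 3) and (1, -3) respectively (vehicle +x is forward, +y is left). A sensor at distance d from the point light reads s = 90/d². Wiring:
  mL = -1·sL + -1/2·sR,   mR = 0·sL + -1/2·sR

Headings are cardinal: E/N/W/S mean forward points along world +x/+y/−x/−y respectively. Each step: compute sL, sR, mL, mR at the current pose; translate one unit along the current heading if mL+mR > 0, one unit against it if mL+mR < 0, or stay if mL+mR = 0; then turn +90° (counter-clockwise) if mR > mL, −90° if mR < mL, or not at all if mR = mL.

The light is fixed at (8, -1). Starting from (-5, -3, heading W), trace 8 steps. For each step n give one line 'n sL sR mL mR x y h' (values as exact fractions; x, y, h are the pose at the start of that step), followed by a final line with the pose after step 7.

n=0: pose=(-5,-3,W); sL=90/221, sR=90/197; mL=-27675/43537, mR=-45/197; mL+mR=-37620/43537 → advance -1; mR−mL=90/221 → turn +1·90°
n=1: pose=(-4,-3,S); sL=1, sR=5/13; mL=-31/26, mR=-5/26; mL+mR=-18/13 → advance -1; mR−mL=1 → turn +1·90°
n=2: pose=(-4,-2,E); sL=18/25, sR=90/137; mL=-3591/3425, mR=-45/137; mL+mR=-4716/3425 → advance -1; mR−mL=18/25 → turn +1·90°
n=3: pose=(-5,-2,N); sL=45/128, sR=9/10; mL=-513/640, mR=-9/20; mL+mR=-801/640 → advance -1; mR−mL=45/128 → turn +1·90°
n=4: pose=(-5,-3,W); sL=90/221, sR=90/197; mL=-27675/43537, mR=-45/197; mL+mR=-37620/43537 → advance -1; mR−mL=90/221 → turn +1·90°
n=5: pose=(-4,-3,S); sL=1, sR=5/13; mL=-31/26, mR=-5/26; mL+mR=-18/13 → advance -1; mR−mL=1 → turn +1·90°
n=6: pose=(-4,-2,E); sL=18/25, sR=90/137; mL=-3591/3425, mR=-45/137; mL+mR=-4716/3425 → advance -1; mR−mL=18/25 → turn +1·90°
n=7: pose=(-5,-2,N); sL=45/128, sR=9/10; mL=-513/640, mR=-9/20; mL+mR=-801/640 → advance -1; mR−mL=45/128 → turn +1·90°

0 90/221 90/197 -27675/43537 -45/197 -5 -3 W
1 1 5/13 -31/26 -5/26 -4 -3 S
2 18/25 90/137 -3591/3425 -45/137 -4 -2 E
3 45/128 9/10 -513/640 -9/20 -5 -2 N
4 90/221 90/197 -27675/43537 -45/197 -5 -3 W
5 1 5/13 -31/26 -5/26 -4 -3 S
6 18/25 90/137 -3591/3425 -45/137 -4 -2 E
7 45/128 9/10 -513/640 -9/20 -5 -2 N
final -5 -3 W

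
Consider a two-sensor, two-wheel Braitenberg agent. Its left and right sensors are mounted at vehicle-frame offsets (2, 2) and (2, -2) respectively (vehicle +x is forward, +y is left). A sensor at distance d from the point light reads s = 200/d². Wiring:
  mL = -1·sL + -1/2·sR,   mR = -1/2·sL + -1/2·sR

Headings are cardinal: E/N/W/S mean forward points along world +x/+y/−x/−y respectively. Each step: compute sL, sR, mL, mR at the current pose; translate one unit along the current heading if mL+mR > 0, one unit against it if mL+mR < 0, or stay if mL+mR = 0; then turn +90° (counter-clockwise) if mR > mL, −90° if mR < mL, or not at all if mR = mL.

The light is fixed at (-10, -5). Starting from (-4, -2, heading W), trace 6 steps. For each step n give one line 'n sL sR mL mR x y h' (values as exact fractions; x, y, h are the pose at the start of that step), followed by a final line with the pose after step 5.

n=0: pose=(-4,-2,W); sL=200/17, sR=200/41; mL=-9900/697, mR=-5800/697; mL+mR=-15700/697 → advance -1; mR−mL=100/17 → turn +1·90°
n=1: pose=(-3,-2,S); sL=100/41, sR=100/13; mL=-3350/533, mR=-2700/533; mL+mR=-6050/533 → advance -1; mR−mL=50/41 → turn +1·90°
n=2: pose=(-3,-1,E); sL=200/117, sR=40/17; mL=-5740/1989, mR=-4040/1989; mL+mR=-3260/663 → advance -1; mR−mL=100/117 → turn +1·90°
n=3: pose=(-4,-1,N); sL=50/13, sR=2; mL=-63/13, mR=-38/13; mL+mR=-101/13 → advance -1; mR−mL=25/13 → turn +1·90°
n=4: pose=(-4,-2,W); sL=200/17, sR=200/41; mL=-9900/697, mR=-5800/697; mL+mR=-15700/697 → advance -1; mR−mL=100/17 → turn +1·90°
n=5: pose=(-3,-2,S); sL=100/41, sR=100/13; mL=-3350/533, mR=-2700/533; mL+mR=-6050/533 → advance -1; mR−mL=50/41 → turn +1·90°

0 200/17 200/41 -9900/697 -5800/697 -4 -2 W
1 100/41 100/13 -3350/533 -2700/533 -3 -2 S
2 200/117 40/17 -5740/1989 -4040/1989 -3 -1 E
3 50/13 2 -63/13 -38/13 -4 -1 N
4 200/17 200/41 -9900/697 -5800/697 -4 -2 W
5 100/41 100/13 -3350/533 -2700/533 -3 -2 S
final -3 -1 E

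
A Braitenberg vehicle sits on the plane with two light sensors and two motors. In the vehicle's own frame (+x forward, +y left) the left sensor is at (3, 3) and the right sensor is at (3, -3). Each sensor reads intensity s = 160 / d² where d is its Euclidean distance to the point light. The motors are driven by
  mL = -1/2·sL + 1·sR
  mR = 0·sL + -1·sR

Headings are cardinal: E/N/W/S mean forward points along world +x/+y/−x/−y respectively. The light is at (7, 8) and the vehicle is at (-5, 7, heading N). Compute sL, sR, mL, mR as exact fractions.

left sensor world pos  = (-8, 10); dL² = 229
right sensor world pos = (-2, 10); dR² = 85
sL = 160/229 = 160/229
sR = 160/85 = 32/17
mL = -1/2·sL + 1·sR = 5968/3893
mR = 0·sL + -1·sR = -32/17

160/229 32/17 5968/3893 -32/17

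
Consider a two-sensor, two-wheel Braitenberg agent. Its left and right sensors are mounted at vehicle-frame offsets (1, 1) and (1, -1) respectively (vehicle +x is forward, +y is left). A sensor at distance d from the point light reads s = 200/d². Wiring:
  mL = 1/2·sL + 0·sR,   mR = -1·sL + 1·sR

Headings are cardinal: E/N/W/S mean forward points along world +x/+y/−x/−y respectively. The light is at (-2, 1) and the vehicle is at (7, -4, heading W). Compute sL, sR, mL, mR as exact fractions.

left sensor world pos  = (6, -5); dL² = 100
right sensor world pos = (6, -3); dR² = 80
sL = 200/100 = 2
sR = 200/80 = 5/2
mL = 1/2·sL + 0·sR = 1
mR = -1·sL + 1·sR = 1/2

2 5/2 1 1/2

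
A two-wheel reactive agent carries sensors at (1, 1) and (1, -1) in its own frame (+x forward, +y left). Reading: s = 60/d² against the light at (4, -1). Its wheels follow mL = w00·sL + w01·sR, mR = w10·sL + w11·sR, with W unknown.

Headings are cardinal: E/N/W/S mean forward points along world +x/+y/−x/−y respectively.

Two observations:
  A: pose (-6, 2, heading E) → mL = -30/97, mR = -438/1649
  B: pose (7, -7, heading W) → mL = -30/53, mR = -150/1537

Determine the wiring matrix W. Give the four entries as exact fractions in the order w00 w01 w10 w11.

obs A: pose=(-6,2,E) → sL=60/97, sR=12/17, mL=-30/97, mR=-438/1649
obs B: pose=(7,-7,W) → sL=60/53, sR=60/29, mL=-30/53, mR=-150/1537
sensor matrix S = [[60/97, 12/17], [60/53, 60/29]]; det S = 1218240/2534513
solve [mL_A; mL_B] = S·[w00; w01] and [mR_A; mR_B] = S·[w10; w11]:
  w00 = -1/2, w01 = 0, w10 = -1, w11 = 1/2

-1/2 0 -1 1/2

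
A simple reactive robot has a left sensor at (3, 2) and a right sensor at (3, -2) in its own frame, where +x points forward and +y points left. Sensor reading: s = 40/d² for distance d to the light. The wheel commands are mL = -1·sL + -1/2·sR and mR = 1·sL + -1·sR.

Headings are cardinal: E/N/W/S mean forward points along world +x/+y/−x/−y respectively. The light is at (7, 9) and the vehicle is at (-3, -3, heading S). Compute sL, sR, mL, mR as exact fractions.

40/289 40/369 -20540/106641 3200/106641

left sensor world pos  = (-1, -6); dL² = 289
right sensor world pos = (-5, -6); dR² = 369
sL = 40/289 = 40/289
sR = 40/369 = 40/369
mL = -1·sL + -1/2·sR = -20540/106641
mR = 1·sL + -1·sR = 3200/106641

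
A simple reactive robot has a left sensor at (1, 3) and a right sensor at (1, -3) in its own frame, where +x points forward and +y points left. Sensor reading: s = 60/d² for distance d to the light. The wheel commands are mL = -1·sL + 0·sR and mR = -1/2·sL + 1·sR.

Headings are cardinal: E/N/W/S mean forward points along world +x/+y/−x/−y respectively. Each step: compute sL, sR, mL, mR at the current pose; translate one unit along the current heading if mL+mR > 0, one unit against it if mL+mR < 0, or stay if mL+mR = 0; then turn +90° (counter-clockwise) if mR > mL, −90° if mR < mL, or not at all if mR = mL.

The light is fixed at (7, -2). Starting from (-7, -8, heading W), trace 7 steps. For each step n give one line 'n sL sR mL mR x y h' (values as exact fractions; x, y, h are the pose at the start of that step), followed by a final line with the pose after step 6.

n=0: pose=(-7,-8,W); sL=10/51, sR=10/39; mL=-10/51, mR=35/221; mL+mR=-25/663 → advance -1; mR−mL=235/663 → turn +1·90°
n=1: pose=(-6,-8,S); sL=60/149, sR=12/61; mL=-60/149, mR=-42/9089; mL+mR=-3702/9089 → advance -1; mR−mL=3618/9089 → turn +1·90°
n=2: pose=(-6,-7,E); sL=15/37, sR=15/52; mL=-15/37, mR=165/1924; mL+mR=-615/1924 → advance -1; mR−mL=945/1924 → turn +1·90°
n=3: pose=(-7,-7,N); sL=12/61, sR=60/137; mL=-12/61, mR=2838/8357; mL+mR=1194/8357 → advance +1; mR−mL=4482/8357 → turn +1·90°
n=4: pose=(-7,-6,W); sL=30/137, sR=30/113; mL=-30/137, mR=2415/15481; mL+mR=-975/15481 → advance -1; mR−mL=5805/15481 → turn +1·90°
n=5: pose=(-6,-6,S); sL=12/25, sR=60/281; mL=-12/25, mR=-186/7025; mL+mR=-3558/7025 → advance -1; mR−mL=3186/7025 → turn +1·90°
n=6: pose=(-6,-5,E); sL=5/12, sR=1/3; mL=-5/12, mR=1/8; mL+mR=-7/24 → advance -1; mR−mL=13/24 → turn +1·90°

0 10/51 10/39 -10/51 35/221 -7 -8 W
1 60/149 12/61 -60/149 -42/9089 -6 -8 S
2 15/37 15/52 -15/37 165/1924 -6 -7 E
3 12/61 60/137 -12/61 2838/8357 -7 -7 N
4 30/137 30/113 -30/137 2415/15481 -7 -6 W
5 12/25 60/281 -12/25 -186/7025 -6 -6 S
6 5/12 1/3 -5/12 1/8 -6 -5 E
final -7 -5 N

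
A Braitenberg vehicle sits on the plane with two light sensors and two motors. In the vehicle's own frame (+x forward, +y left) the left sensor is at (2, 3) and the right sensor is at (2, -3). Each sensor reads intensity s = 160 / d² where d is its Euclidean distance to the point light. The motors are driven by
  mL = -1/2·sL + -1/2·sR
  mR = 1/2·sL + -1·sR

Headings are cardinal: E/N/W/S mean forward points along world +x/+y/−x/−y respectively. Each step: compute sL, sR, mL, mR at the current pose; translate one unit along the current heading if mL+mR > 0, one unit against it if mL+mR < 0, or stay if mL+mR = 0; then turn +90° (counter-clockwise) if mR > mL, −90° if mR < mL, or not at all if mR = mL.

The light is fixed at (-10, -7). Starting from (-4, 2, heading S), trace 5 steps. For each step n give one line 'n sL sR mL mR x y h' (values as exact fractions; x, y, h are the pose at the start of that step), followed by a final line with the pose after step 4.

n=0: pose=(-4,2,S); sL=16/13, sR=80/29; mL=-752/377, mR=-808/377; mL+mR=-120/29 → advance -1; mR−mL=-56/377 → turn -1·90°
n=1: pose=(-4,3,W); sL=32/13, sR=32/37; mL=-800/481, mR=176/481; mL+mR=-48/37 → advance -1; mR−mL=976/481 → turn +1·90°
n=2: pose=(-3,3,S); sL=40/41, sR=2; mL=-61/41, mR=-62/41; mL+mR=-3 → advance -1; mR−mL=-1/41 → turn -1·90°
n=3: pose=(-3,4,W); sL=160/89, sR=160/221; mL=-24800/19669, mR=3440/19669; mL+mR=-240/221 → advance -1; mR−mL=28240/19669 → turn +1·90°
n=4: pose=(-2,4,S); sL=80/101, sR=80/53; mL=-6160/5353, mR=-5960/5353; mL+mR=-120/53 → advance -1; mR−mL=200/5353 → turn +1·90°

0 16/13 80/29 -752/377 -808/377 -4 2 S
1 32/13 32/37 -800/481 176/481 -4 3 W
2 40/41 2 -61/41 -62/41 -3 3 S
3 160/89 160/221 -24800/19669 3440/19669 -3 4 W
4 80/101 80/53 -6160/5353 -5960/5353 -2 4 S
final -2 5 E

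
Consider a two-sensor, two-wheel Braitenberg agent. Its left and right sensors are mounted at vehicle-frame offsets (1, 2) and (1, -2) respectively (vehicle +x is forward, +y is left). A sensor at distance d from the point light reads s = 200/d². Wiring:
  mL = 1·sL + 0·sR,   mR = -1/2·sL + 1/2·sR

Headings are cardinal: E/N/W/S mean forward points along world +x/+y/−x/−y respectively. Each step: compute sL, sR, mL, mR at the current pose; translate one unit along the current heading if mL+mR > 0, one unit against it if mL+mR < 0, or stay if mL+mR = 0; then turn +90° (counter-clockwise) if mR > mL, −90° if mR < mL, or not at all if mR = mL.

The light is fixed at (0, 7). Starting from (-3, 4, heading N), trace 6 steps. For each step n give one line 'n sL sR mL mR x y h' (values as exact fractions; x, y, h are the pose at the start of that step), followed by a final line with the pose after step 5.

0 200/29 40 200/29 480/29 -3 4 N
1 25/4 25/2 25/4 25/8 -3 5 W
2 200/37 40 200/37 640/37 -4 5 N
3 100/17 100/13 100/17 200/221 -4 6 W
4 200/49 200/9 200/49 4000/441 -5 6 N
5 5 5 5 0 -5 7 W
final -6 7 N

n=0: pose=(-3,4,N); sL=200/29, sR=40; mL=200/29, mR=480/29; mL+mR=680/29 → advance +1; mR−mL=280/29 → turn +1·90°
n=1: pose=(-3,5,W); sL=25/4, sR=25/2; mL=25/4, mR=25/8; mL+mR=75/8 → advance +1; mR−mL=-25/8 → turn -1·90°
n=2: pose=(-4,5,N); sL=200/37, sR=40; mL=200/37, mR=640/37; mL+mR=840/37 → advance +1; mR−mL=440/37 → turn +1·90°
n=3: pose=(-4,6,W); sL=100/17, sR=100/13; mL=100/17, mR=200/221; mL+mR=1500/221 → advance +1; mR−mL=-1100/221 → turn -1·90°
n=4: pose=(-5,6,N); sL=200/49, sR=200/9; mL=200/49, mR=4000/441; mL+mR=5800/441 → advance +1; mR−mL=2200/441 → turn +1·90°
n=5: pose=(-5,7,W); sL=5, sR=5; mL=5, mR=0; mL+mR=5 → advance +1; mR−mL=-5 → turn -1·90°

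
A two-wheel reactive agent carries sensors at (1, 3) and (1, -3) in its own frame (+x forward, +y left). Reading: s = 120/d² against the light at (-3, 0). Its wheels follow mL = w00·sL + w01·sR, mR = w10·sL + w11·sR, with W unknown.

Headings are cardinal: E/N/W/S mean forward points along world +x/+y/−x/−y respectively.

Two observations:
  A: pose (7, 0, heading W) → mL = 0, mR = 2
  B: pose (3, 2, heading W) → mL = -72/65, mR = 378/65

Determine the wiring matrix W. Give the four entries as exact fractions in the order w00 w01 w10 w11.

obs A: pose=(7,0,W) → sL=4/3, sR=4/3, mL=0, mR=2
obs B: pose=(3,2,W) → sL=60/13, sR=12/5, mL=-72/65, mR=378/65
sensor matrix S = [[4/3, 4/3], [60/13, 12/5]]; det S = -192/65
solve [mL_A; mL_B] = S·[w00; w01] and [mR_A; mR_B] = S·[w10; w11]:
  w00 = -1/2, w01 = 1/2, w10 = 1, w11 = 1/2

-1/2 1/2 1 1/2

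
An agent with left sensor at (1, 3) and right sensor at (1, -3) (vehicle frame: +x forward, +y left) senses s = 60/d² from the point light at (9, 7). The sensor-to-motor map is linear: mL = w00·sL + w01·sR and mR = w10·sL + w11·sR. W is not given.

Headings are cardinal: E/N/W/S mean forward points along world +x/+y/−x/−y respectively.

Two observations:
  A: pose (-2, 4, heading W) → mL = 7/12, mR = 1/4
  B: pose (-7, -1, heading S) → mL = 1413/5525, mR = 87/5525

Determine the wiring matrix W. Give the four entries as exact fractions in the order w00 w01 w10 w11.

obs A: pose=(-2,4,W) → sL=1/3, sR=5/12, mL=7/12, mR=1/4
obs B: pose=(-7,-1,S) → sL=6/25, sR=30/221, mL=1413/5525, mR=87/5525
sensor matrix S = [[1/3, 5/12], [6/25, 30/221]]; det S = -121/2210
solve [mL_A; mL_B] = S·[w00; w01] and [mR_A; mR_B] = S·[w10; w11]:
  w00 = 1/2, w01 = 1, w10 = -1/2, w11 = 1

1/2 1 -1/2 1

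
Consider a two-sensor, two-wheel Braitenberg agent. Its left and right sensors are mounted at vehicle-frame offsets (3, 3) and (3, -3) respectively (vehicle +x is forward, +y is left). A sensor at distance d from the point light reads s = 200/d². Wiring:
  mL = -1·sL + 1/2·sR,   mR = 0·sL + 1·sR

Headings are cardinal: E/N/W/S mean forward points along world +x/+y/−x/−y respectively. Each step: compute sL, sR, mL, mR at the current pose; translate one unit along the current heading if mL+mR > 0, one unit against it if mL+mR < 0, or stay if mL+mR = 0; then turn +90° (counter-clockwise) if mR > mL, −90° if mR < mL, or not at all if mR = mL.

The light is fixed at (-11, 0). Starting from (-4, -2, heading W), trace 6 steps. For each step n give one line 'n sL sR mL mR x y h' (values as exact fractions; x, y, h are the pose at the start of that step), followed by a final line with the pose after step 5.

0 200/41 200/17 700/697 200/17 -4 -2 W
1 100/53 100/17 950/901 100/17 -5 -2 S
2 200/81 200/117 -1700/1053 200/117 -5 -3 E
3 25/2 2 -23/2 2 -4 -3 N
4 40/13 200/17 620/221 200/17 -4 -4 W
5 20/13 100/29 70/377 100/29 -5 -4 S
final -5 -5 E

n=0: pose=(-4,-2,W); sL=200/41, sR=200/17; mL=700/697, mR=200/17; mL+mR=8900/697 → advance +1; mR−mL=7500/697 → turn +1·90°
n=1: pose=(-5,-2,S); sL=100/53, sR=100/17; mL=950/901, mR=100/17; mL+mR=6250/901 → advance +1; mR−mL=4350/901 → turn +1·90°
n=2: pose=(-5,-3,E); sL=200/81, sR=200/117; mL=-1700/1053, mR=200/117; mL+mR=100/1053 → advance +1; mR−mL=3500/1053 → turn +1·90°
n=3: pose=(-4,-3,N); sL=25/2, sR=2; mL=-23/2, mR=2; mL+mR=-19/2 → advance -1; mR−mL=27/2 → turn +1·90°
n=4: pose=(-4,-4,W); sL=40/13, sR=200/17; mL=620/221, mR=200/17; mL+mR=3220/221 → advance +1; mR−mL=1980/221 → turn +1·90°
n=5: pose=(-5,-4,S); sL=20/13, sR=100/29; mL=70/377, mR=100/29; mL+mR=1370/377 → advance +1; mR−mL=1230/377 → turn +1·90°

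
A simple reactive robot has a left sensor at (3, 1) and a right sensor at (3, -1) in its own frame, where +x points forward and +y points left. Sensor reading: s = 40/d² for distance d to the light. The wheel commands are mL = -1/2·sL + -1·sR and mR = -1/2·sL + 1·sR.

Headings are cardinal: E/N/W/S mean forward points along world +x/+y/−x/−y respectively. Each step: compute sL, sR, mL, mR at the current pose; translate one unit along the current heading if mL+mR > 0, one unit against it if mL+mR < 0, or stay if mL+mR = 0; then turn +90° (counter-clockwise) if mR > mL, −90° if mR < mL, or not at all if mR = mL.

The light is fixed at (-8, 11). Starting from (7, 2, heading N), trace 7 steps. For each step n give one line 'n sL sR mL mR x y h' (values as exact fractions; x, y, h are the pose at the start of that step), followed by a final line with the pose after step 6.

0 5/29 10/73 -945/4234 215/4234 7 2 N
1 8/53 8/45 -604/2385 244/2385 7 1 W
2 20/229 20/197 -6550/45113 2610/45113 8 1 S
3 8/85 40/461 -5244/39185 1556/39185 8 2 E
4 5/29 10/73 -945/4234 215/4234 7 2 N
5 8/53 8/45 -604/2385 244/2385 7 1 W
6 20/229 20/197 -6550/45113 2610/45113 8 1 S
final 8 2 E

n=0: pose=(7,2,N); sL=5/29, sR=10/73; mL=-945/4234, mR=215/4234; mL+mR=-5/29 → advance -1; mR−mL=20/73 → turn +1·90°
n=1: pose=(7,1,W); sL=8/53, sR=8/45; mL=-604/2385, mR=244/2385; mL+mR=-8/53 → advance -1; mR−mL=16/45 → turn +1·90°
n=2: pose=(8,1,S); sL=20/229, sR=20/197; mL=-6550/45113, mR=2610/45113; mL+mR=-20/229 → advance -1; mR−mL=40/197 → turn +1·90°
n=3: pose=(8,2,E); sL=8/85, sR=40/461; mL=-5244/39185, mR=1556/39185; mL+mR=-8/85 → advance -1; mR−mL=80/461 → turn +1·90°
n=4: pose=(7,2,N); sL=5/29, sR=10/73; mL=-945/4234, mR=215/4234; mL+mR=-5/29 → advance -1; mR−mL=20/73 → turn +1·90°
n=5: pose=(7,1,W); sL=8/53, sR=8/45; mL=-604/2385, mR=244/2385; mL+mR=-8/53 → advance -1; mR−mL=16/45 → turn +1·90°
n=6: pose=(8,1,S); sL=20/229, sR=20/197; mL=-6550/45113, mR=2610/45113; mL+mR=-20/229 → advance -1; mR−mL=40/197 → turn +1·90°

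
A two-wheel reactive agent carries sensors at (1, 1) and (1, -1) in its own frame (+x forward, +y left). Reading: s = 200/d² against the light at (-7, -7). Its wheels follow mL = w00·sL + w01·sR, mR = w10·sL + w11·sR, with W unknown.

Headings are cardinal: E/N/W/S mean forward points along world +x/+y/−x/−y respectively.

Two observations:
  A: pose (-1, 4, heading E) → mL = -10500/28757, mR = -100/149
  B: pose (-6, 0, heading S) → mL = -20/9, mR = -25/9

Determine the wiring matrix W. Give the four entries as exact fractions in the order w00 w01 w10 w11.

-1 1/2 0 -1/2

obs A: pose=(-1,4,E) → sL=200/193, sR=200/149, mL=-10500/28757, mR=-100/149
obs B: pose=(-6,0,S) → sL=5, sR=50/9, mL=-20/9, mR=-25/9
sensor matrix S = [[200/193, 200/149], [5, 50/9]]; det S = -247000/258813
solve [mL_A; mL_B] = S·[w00; w01] and [mR_A; mR_B] = S·[w10; w11]:
  w00 = -1, w01 = 1/2, w10 = 0, w11 = -1/2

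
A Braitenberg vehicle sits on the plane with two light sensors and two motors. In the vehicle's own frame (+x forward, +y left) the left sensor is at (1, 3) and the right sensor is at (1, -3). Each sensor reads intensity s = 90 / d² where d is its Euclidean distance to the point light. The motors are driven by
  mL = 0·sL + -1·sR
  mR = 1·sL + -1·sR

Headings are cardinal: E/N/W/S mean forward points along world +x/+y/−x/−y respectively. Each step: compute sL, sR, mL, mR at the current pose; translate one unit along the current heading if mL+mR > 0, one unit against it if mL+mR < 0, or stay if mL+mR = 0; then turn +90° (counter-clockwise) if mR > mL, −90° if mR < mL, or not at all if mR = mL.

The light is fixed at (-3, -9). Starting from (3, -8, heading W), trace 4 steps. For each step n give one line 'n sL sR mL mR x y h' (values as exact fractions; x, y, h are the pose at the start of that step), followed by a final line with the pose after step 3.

n=0: pose=(3,-8,W); sL=90/29, sR=90/41; mL=-90/41, mR=1080/1189; mL+mR=-1530/1189 → advance -1; mR−mL=90/29 → turn +1·90°
n=1: pose=(4,-8,S); sL=9/10, sR=45/8; mL=-45/8, mR=-189/40; mL+mR=-207/20 → advance -1; mR−mL=9/10 → turn +1·90°
n=2: pose=(4,-7,E); sL=90/89, sR=18/13; mL=-18/13, mR=-432/1157; mL+mR=-2034/1157 → advance -1; mR−mL=90/89 → turn +1·90°
n=3: pose=(3,-7,N); sL=5, sR=1; mL=-1, mR=4; mL+mR=3 → advance +1; mR−mL=5 → turn +1·90°

0 90/29 90/41 -90/41 1080/1189 3 -8 W
1 9/10 45/8 -45/8 -189/40 4 -8 S
2 90/89 18/13 -18/13 -432/1157 4 -7 E
3 5 1 -1 4 3 -7 N
final 3 -6 W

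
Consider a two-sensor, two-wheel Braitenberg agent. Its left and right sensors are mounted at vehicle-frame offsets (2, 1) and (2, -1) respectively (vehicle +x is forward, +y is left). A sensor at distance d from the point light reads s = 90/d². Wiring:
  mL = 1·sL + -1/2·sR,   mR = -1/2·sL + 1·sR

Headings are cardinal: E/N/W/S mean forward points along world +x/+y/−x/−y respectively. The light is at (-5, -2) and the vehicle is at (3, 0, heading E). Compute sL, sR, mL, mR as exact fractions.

90/109 90/101 4185/11009 5265/11009

left sensor world pos  = (5, 1); dL² = 109
right sensor world pos = (5, -1); dR² = 101
sL = 90/109 = 90/109
sR = 90/101 = 90/101
mL = 1·sL + -1/2·sR = 4185/11009
mR = -1/2·sL + 1·sR = 5265/11009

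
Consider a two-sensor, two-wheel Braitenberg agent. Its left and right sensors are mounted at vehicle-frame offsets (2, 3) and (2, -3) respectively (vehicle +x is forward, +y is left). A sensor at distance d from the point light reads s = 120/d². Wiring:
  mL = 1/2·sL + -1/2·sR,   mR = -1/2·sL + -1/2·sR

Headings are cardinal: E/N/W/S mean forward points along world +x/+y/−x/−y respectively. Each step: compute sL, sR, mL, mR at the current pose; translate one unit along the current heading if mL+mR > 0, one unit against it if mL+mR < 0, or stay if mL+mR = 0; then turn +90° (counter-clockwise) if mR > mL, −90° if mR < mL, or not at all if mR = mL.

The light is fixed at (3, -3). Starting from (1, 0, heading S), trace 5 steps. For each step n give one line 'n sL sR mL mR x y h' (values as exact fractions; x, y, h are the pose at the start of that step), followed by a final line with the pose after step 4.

n=0: pose=(1,0,S); sL=60, sR=60/13; mL=360/13, mR=-420/13; mL+mR=-60/13 → advance -1; mR−mL=-60 → turn -1·90°
n=1: pose=(1,1,W); sL=120/17, sR=24/13; mL=576/221, mR=-984/221; mL+mR=-24/13 → advance -1; mR−mL=-120/17 → turn -1·90°
n=2: pose=(2,1,N); sL=30/13, sR=3; mL=-9/26, mR=-69/26; mL+mR=-3 → advance -1; mR−mL=-30/13 → turn -1·90°
n=3: pose=(2,0,E); sL=120/37, sR=120; mL=-2160/37, mR=-2280/37; mL+mR=-120 → advance -1; mR−mL=-120/37 → turn -1·90°
n=4: pose=(1,0,S); sL=60, sR=60/13; mL=360/13, mR=-420/13; mL+mR=-60/13 → advance -1; mR−mL=-60 → turn -1·90°

0 60 60/13 360/13 -420/13 1 0 S
1 120/17 24/13 576/221 -984/221 1 1 W
2 30/13 3 -9/26 -69/26 2 1 N
3 120/37 120 -2160/37 -2280/37 2 0 E
4 60 60/13 360/13 -420/13 1 0 S
final 1 1 W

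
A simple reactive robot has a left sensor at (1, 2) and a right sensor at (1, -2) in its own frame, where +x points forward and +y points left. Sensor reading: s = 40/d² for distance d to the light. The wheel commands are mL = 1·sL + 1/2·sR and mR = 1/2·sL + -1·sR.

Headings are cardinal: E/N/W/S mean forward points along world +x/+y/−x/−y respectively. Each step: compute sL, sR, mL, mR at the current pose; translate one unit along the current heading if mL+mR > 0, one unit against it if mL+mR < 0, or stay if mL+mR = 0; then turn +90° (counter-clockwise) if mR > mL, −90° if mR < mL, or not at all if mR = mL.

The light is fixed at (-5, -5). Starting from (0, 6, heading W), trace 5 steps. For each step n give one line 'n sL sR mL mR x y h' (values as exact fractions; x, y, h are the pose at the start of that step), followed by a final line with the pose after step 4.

n=0: pose=(0,6,W); sL=40/97, sR=8/37; mL=1868/3589, mR=-36/3589; mL+mR=1832/3589 → advance +1; mR−mL=-1904/3589 → turn -1·90°
n=1: pose=(-1,6,N); sL=10/37, sR=2/9; mL=127/333, mR=-29/333; mL+mR=98/333 → advance +1; mR−mL=-52/111 → turn -1·90°
n=2: pose=(-1,7,E); sL=40/221, sR=8/25; mL=1884/5525, mR=-1268/5525; mL+mR=616/5525 → advance +1; mR−mL=-3152/5525 → turn -1·90°
n=3: pose=(0,7,S); sL=4/17, sR=4/13; mL=86/221, mR=-42/221; mL+mR=44/221 → advance +1; mR−mL=-128/221 → turn -1·90°
n=4: pose=(0,6,W); sL=40/97, sR=8/37; mL=1868/3589, mR=-36/3589; mL+mR=1832/3589 → advance +1; mR−mL=-1904/3589 → turn -1·90°

0 40/97 8/37 1868/3589 -36/3589 0 6 W
1 10/37 2/9 127/333 -29/333 -1 6 N
2 40/221 8/25 1884/5525 -1268/5525 -1 7 E
3 4/17 4/13 86/221 -42/221 0 7 S
4 40/97 8/37 1868/3589 -36/3589 0 6 W
final -1 6 N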